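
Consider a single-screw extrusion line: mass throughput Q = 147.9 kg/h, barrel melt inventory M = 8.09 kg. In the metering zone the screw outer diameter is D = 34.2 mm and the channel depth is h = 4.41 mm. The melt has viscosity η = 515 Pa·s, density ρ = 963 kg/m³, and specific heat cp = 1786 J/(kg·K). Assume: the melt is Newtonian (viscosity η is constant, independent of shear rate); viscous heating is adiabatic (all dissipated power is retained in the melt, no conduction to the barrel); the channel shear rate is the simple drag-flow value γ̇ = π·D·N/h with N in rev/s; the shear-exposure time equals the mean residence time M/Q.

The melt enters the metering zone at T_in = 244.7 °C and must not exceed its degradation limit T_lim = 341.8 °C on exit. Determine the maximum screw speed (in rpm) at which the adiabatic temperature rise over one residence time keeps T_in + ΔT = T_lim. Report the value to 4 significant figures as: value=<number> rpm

Throughput in SI: Q_s = 147.9 kg/h ÷ 3600 s/h = 0.0410833 kg/s
t_res = M / Q_s = 8.09 ÷ 0.0410833 = 196.917 s
Geometry in SI: D = 34.2 mm → 0.0342 m, h = 4.41 mm → 0.00441 m
ΔT_a = T_lim − T_in = 341.8 °C − 244.7 °C = 97.1 K
Invert ΔT = ηγ̇²t_res/(ρcp) for γ̇: γ̇_max² = ΔT_a ρ cp / (η t_res) = 97.1·963·1786 / (515·196.917) = 1646.78 s⁻²
γ̇_max = √1646.78 = 40.5806 s⁻¹
Solve γ̇ = πDN/h for N: N_max = γ̇_max·h/(π·D) = 40.5806 × 0.00441 / (π × 0.0342) = 1.66564 rev/s = 99.9384 rpm

value=99.94 rpm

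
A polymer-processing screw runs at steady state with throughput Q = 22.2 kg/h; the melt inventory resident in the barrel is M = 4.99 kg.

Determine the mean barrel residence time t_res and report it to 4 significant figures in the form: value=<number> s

Throughput in SI: Q_s = 22.2 kg/h ÷ 3600 s/h = 0.00616667 kg/s
Mean residence time: t_res = M/Q_s = 4.99 kg / 0.00616667 kg/s = 809.189 s

value=809.2 s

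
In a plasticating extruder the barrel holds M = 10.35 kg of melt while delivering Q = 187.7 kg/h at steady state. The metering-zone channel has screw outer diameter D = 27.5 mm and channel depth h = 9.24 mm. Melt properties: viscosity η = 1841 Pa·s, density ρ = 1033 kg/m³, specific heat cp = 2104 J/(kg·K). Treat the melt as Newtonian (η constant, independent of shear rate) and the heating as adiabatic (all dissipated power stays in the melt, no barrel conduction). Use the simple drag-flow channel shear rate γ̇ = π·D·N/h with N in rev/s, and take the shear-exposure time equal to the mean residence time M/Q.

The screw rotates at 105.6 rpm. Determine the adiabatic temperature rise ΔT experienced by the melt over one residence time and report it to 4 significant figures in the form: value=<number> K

Q_s = Q / 3600 = 187.7 / 3600 = 0.0521389 kg/s
Mean residence time: t_res = M/Q_s = 10.35 kg / 0.0521389 kg/s = 198.508 s
Geometry in metres: D = 27.5 mm → 0.0275 m, h = 9.24 mm → 0.00924 m; screw speed N = 105.6 rpm = 1.76 rev/s
Shear rate: γ̇ = πDN/h = π·0.0275·1.76/0.00924 = 16.456 s⁻¹
ΔT = η·γ̇²·t_res/(ρ·cp) = [1841 × 16.456² × 198.508] / [1033 × 2104] = 45.5337 K

value=45.53 K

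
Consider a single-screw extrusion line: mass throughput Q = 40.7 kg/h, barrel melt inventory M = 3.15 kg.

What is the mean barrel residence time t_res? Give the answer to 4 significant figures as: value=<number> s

value=278.6 s

Q_s = Q / 3600 = 40.7 / 3600 = 0.0113056 kg/s
t_res = M / Q_s = 3.15 / 0.0113056 = 278.624 s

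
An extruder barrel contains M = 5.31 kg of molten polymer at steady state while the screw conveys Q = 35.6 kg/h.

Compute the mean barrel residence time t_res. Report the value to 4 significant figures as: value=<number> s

Throughput in SI: Q_s = 35.6 kg/h ÷ 3600 s/h = 0.00988889 kg/s
t_res = M / Q_s = 5.31 / 0.00988889 = 536.966 s

value=537.0 s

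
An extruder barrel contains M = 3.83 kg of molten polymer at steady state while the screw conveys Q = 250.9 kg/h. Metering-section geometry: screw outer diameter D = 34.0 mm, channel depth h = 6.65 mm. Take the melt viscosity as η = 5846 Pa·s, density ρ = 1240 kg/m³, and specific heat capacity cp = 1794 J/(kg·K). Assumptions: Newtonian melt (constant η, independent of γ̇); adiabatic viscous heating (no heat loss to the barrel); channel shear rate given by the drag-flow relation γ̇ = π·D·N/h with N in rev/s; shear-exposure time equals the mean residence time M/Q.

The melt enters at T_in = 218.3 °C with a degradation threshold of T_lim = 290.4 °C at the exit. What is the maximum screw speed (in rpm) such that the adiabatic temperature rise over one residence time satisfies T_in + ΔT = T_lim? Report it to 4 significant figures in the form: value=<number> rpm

value=83.46 rpm

Q_s = Q / 3600 = 250.9 / 3600 = 0.0696944 kg/s
Mean residence time: t_res = M/Q_s = 3.83 kg / 0.0696944 kg/s = 54.9542 s
D = 34.0 mm = 0.034 m;  h = 6.65 mm = 0.00665 m
ΔT_a = T_lim − T_in = 290.4 − 218.3 = 72.1 K
γ̇_max² = ΔT_a·ρ·cp/(η·t_res) = 72.1·1240·1794/(5846·54.9542) = 499.252 s⁻²
γ̇_max = √499.252 = 22.344 s⁻¹
N_max = γ̇_max·h / (π·D) = 22.344 · 0.00665 / (π · 0.034) = 1.39108 rev/s = 83.4649 rpm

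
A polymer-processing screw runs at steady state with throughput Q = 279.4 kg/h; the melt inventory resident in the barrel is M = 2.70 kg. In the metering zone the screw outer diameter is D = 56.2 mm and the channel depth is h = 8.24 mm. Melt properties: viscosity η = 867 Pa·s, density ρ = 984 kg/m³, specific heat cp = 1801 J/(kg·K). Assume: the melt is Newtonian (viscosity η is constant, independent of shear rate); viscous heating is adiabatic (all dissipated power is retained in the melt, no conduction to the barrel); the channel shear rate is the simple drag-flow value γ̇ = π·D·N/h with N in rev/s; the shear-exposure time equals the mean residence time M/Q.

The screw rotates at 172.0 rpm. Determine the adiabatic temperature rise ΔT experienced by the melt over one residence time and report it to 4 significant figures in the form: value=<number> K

value=64.21 K

Convert throughput: Q = 279.4 kg/h = 279.4/3600 = 0.0776111 kg/s
Mean residence time: t_res = M/Q_s = 2.70 kg / 0.0776111 kg/s = 34.7888 s
Geometry in metres: D = 56.2 mm → 0.0562 m, h = 8.24 mm → 0.00824 m; screw speed N = 172.0 rpm = 2.86667 rev/s
γ̇ = π D N / h = (π)(0.0562)(2.86667) / 0.00824 = 61.4237 s⁻¹
Adiabatic rise: ΔT = η γ̇² t_res / (ρ cp) = 867·(61.4237)²·34.7888 / (984·1801) = 64.2129 K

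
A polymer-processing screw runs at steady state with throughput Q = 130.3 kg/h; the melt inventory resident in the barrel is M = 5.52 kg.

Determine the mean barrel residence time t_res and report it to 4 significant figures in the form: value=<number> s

value=152.5 s

Q_s = Q / 3600 = 130.3 / 3600 = 0.0361944 kg/s
t_res = M / Q_s = 5.52 ÷ 0.0361944 = 152.51 s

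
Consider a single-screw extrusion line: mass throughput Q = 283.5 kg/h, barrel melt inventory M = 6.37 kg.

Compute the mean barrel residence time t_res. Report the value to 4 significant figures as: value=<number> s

Q_s = Q / 3600 = 283.5 / 3600 = 0.07875 kg/s
t_res = M / Q_s = 6.37 / 0.07875 = 80.8889 s

value=80.89 s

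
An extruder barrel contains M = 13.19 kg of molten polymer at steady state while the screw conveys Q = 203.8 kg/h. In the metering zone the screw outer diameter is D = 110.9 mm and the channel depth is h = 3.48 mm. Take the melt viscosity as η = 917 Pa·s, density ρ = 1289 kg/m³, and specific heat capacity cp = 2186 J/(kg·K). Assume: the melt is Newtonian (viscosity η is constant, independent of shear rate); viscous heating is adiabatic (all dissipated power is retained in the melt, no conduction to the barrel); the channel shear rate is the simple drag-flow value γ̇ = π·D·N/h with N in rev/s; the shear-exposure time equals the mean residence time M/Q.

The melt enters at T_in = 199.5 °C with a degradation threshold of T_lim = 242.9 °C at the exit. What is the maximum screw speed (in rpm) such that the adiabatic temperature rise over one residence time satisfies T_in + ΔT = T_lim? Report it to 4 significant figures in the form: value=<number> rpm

Throughput in SI: Q_s = 203.8 kg/h ÷ 3600 s/h = 0.0566111 kg/s
Mean residence time: t_res = M/Q_s = 13.19 kg / 0.0566111 kg/s = 232.993 s
D = 110.9 mm = 0.1109 m;  h = 3.48 mm = 0.00348 m
ΔT_a = T_lim − T_in = 242.9 °C − 199.5 °C = 43.4 K
Invert ΔT = ηγ̇²t_res/(ρcp) for γ̇: γ̇_max² = ΔT_a ρ cp / (η t_res) = 43.4·1289·2186 / (917·232.993) = 572.375 s⁻²
γ̇_max = sqrt(572.375) = 23.9244 s⁻¹
N_max = γ̇_max h / (πD) = 23.9244·0.00348/(π·0.1109) = 0.238967 rev/s → ×60 = 14.338 rpm

value=14.34 rpm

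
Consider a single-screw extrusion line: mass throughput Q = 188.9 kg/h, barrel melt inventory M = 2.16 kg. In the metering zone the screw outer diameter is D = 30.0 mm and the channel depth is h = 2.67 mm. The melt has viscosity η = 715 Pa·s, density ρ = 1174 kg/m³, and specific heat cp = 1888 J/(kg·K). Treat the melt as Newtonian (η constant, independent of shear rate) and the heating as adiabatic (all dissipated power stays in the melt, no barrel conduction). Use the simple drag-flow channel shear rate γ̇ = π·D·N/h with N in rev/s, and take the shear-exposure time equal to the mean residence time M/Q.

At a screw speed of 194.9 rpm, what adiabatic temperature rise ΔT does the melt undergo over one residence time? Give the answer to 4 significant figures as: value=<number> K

value=174.6 K

Throughput in SI: Q_s = 188.9 kg/h ÷ 3600 s/h = 0.0524722 kg/s
Mean residence time: t_res = M/Q_s = 2.16 kg / 0.0524722 kg/s = 41.1646 s
Geometry in metres: D = 30.0 mm → 0.03 m, h = 2.67 mm → 0.00267 m; screw speed N = 194.9 rpm = 3.24833 rev/s
γ̇ = π D N / h = (π)(0.03)(3.24833) / 0.00267 = 114.662 s⁻¹
ΔT = η·γ̇²·t_res/(ρ·cp) = [715 × 114.662² × 41.1646] / [1174 × 1888] = 174.583 K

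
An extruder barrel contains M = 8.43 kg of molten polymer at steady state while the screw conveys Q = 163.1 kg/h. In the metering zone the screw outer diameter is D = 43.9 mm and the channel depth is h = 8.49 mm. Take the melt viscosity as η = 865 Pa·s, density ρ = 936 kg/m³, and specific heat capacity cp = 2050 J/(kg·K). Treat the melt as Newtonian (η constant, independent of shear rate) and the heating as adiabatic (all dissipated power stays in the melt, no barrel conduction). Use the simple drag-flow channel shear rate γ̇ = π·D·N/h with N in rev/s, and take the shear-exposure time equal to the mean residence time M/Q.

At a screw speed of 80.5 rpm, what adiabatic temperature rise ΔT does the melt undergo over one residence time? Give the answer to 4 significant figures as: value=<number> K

value=39.84 K

Convert throughput: Q = 163.1 kg/h = 163.1/3600 = 0.0453056 kg/s
t_res = M / Q_s = 8.43 ÷ 0.0453056 = 186.07 s
Geometry in metres: D = 43.9 mm → 0.0439 m, h = 8.49 mm → 0.00849 m; screw speed N = 80.5 rpm = 1.34167 rev/s
γ̇ = π D N / h = (π)(0.0439)(1.34167) / 0.00849 = 21.7947 s⁻¹
ΔT = η·γ̇²·t_res/(ρ·cp) = [865 × 21.7947² × 186.07] / [936 × 2050] = 39.8442 K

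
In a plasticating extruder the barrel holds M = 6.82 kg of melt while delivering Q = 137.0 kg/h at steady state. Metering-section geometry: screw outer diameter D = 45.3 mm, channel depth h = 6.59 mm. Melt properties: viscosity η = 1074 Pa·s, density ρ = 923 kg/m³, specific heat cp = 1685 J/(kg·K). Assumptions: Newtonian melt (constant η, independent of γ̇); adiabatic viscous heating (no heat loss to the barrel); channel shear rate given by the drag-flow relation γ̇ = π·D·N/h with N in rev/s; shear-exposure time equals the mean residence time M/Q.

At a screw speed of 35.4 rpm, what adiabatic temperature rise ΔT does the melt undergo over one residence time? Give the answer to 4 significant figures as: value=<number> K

Throughput in SI: Q_s = 137.0 kg/h ÷ 3600 s/h = 0.0380556 kg/s
Mean residence time: t_res = M/Q_s = 6.82 kg / 0.0380556 kg/s = 179.212 s
D = 45.3 mm = 0.0453 m;  h = 6.59 mm = 0.00659 m;  N = 35.4 rpm / 60 = 0.59 rev/s
γ̇ = π D N / h = (π)(0.0453)(0.59) / 0.00659 = 12.7413 s⁻¹
Adiabatic rise: ΔT = η γ̇² t_res / (ρ cp) = 1074·(12.7413)²·179.212 / (923·1685) = 20.0909 K

value=20.09 K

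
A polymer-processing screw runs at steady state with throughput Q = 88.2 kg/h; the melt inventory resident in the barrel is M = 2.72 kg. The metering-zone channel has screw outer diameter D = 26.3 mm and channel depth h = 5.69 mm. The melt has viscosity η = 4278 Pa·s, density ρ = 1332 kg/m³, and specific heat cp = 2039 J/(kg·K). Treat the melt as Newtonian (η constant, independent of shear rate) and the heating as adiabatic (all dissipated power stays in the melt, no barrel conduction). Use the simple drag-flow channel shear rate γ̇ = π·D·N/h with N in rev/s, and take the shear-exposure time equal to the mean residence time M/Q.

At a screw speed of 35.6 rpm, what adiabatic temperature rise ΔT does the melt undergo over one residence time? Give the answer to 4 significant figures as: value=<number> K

Q_s = Q / 3600 = 88.2 / 3600 = 0.0245 kg/s
Mean residence time: t_res = M/Q_s = 2.72 kg / 0.0245 kg/s = 111.02 s
Geometry in metres: D = 26.3 mm → 0.0263 m, h = 5.69 mm → 0.00569 m; screw speed N = 35.6 rpm = 0.593333 rev/s
γ̇ = π·D·N / h = π · 0.0263 · 0.593333 / 0.00569 = 8.61573 s⁻¹
ΔT = η·γ̇²·t_res/(ρ·cp) = [4278 × 8.61573² × 111.02] / [1332 × 2039] = 12.9809 K

value=12.98 K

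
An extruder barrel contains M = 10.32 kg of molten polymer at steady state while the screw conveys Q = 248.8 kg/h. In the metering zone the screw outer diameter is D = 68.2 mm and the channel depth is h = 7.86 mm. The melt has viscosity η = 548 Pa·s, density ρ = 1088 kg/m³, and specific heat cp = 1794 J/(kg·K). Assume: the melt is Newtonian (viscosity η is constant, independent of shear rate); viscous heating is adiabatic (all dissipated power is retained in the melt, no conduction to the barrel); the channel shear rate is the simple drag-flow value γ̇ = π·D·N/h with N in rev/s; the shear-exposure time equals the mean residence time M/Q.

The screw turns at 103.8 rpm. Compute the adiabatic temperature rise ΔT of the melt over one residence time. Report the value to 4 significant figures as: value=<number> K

value=93.23 K

Convert throughput: Q = 248.8 kg/h = 248.8/3600 = 0.0691111 kg/s
Mean residence time: t_res = M/Q_s = 10.32 kg / 0.0691111 kg/s = 149.325 s
Convert to SI: D = 0.0682 m, h = 0.00786 m, N = 103.8/60 = 1.73 rev/s
γ̇ = π D N / h = (π)(0.0682)(1.73) / 0.00786 = 47.1583 s⁻¹
ΔT = η·γ̇²·t_res / (ρ·cp) = 548 · (47.1583)² · 149.325 / (1088 · 1794) = 93.2345 K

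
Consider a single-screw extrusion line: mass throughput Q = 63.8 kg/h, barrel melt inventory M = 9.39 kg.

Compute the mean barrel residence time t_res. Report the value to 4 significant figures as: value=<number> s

value=529.8 s

Q_s = Q / 3600 = 63.8 / 3600 = 0.0177222 kg/s
t_res = M / Q_s = 9.39 ÷ 0.0177222 = 529.843 s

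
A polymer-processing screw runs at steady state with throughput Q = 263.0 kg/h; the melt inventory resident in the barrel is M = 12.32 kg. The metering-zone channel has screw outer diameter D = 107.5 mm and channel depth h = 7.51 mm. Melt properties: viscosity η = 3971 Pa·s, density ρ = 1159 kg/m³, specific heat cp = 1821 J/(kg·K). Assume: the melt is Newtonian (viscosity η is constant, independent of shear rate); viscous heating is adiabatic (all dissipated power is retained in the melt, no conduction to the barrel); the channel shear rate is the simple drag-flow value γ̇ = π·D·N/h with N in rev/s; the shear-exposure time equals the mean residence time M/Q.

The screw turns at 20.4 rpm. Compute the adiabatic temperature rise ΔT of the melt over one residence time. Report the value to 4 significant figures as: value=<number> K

value=74.18 K

Convert throughput: Q = 263.0 kg/h = 263.0/3600 = 0.0730556 kg/s
Mean residence time: t_res = M/Q_s = 12.32 kg / 0.0730556 kg/s = 168.639 s
Geometry in metres: D = 107.5 mm → 0.1075 m, h = 7.51 mm → 0.00751 m; screw speed N = 20.4 rpm = 0.34 rev/s
γ̇ = π D N / h = (π)(0.1075)(0.34) / 0.00751 = 15.2896 s⁻¹
ΔT = η·γ̇²·t_res / (ρ·cp) = 3971 · (15.2896)² · 168.639 / (1159 · 1821) = 74.1752 K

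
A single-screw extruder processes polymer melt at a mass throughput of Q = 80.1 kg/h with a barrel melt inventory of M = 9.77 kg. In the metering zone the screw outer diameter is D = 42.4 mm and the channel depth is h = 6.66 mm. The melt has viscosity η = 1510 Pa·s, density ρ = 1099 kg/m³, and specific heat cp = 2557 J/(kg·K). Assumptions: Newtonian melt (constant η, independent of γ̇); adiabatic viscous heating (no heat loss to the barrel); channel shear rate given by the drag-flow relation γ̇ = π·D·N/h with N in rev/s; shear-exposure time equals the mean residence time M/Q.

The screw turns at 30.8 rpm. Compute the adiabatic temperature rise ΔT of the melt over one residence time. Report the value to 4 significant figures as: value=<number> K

Q_s = Q / 3600 = 80.1 / 3600 = 0.02225 kg/s
Mean residence time: t_res = M/Q_s = 9.77 kg / 0.02225 kg/s = 439.101 s
D = 42.4 mm = 0.0424 m;  h = 6.66 mm = 0.00666 m;  N = 30.8 rpm / 60 = 0.513333 rev/s
γ̇ = π D N / h = (π)(0.0424)(0.513333) / 0.00666 = 10.2669 s⁻¹
ΔT = η·γ̇²·t_res / (ρ·cp) = 1510 · (10.2669)² · 439.101 / (1099 · 2557) = 24.8711 K

value=24.87 K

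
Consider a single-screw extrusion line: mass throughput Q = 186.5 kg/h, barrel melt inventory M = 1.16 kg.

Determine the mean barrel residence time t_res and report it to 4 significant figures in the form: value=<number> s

value=22.39 s

Convert throughput: Q = 186.5 kg/h = 186.5/3600 = 0.0518056 kg/s
Mean residence time: t_res = M/Q_s = 1.16 kg / 0.0518056 kg/s = 22.3914 s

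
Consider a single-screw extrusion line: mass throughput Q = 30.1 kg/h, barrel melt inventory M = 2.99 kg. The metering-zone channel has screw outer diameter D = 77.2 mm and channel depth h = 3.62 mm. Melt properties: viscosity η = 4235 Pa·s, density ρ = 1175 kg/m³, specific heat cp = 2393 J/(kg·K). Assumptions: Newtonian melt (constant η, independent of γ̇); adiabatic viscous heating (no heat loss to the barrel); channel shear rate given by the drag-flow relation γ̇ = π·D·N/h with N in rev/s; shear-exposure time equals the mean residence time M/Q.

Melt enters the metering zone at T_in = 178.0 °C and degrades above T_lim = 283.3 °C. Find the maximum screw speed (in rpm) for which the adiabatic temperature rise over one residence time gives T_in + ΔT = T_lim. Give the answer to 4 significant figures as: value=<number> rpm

Q_s = Q / 3600 = 30.1 / 3600 = 0.00836111 kg/s
t_res = M / Q_s = 2.99 / 0.00836111 = 357.608 s
Geometry in SI: D = 77.2 mm → 0.0772 m, h = 3.62 mm → 0.00362 m
ΔT_a = T_lim − T_in = 283.3 − 178.0 = 105.3 K
Invert ΔT = ηγ̇²t_res/(ρcp) for γ̇: γ̇_max² = ΔT_a ρ cp / (η t_res) = 105.3·1175·2393 / (4235·357.608) = 195.501 s⁻²
γ̇_max = sqrt(195.501) = 13.9822 s⁻¹
N_max = γ̇_max·h / (π·D) = 13.9822 · 0.00362 / (π · 0.0772) = 0.208697 rev/s = 12.5218 rpm

value=12.52 rpm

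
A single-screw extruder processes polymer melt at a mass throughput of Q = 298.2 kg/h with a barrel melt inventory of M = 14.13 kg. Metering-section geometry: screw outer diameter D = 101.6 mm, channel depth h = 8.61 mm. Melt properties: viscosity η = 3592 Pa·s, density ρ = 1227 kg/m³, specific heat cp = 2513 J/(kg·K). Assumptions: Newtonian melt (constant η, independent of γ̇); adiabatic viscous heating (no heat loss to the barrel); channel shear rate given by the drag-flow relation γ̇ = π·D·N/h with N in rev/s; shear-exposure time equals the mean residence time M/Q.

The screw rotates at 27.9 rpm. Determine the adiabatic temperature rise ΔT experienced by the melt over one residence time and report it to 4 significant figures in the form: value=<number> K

value=59.05 K

Convert throughput: Q = 298.2 kg/h = 298.2/3600 = 0.0828333 kg/s
t_res = M / Q_s = 14.13 / 0.0828333 = 170.584 s
Convert to SI: D = 0.1016 m, h = 0.00861 m, N = 27.9/60 = 0.465 rev/s
γ̇ = π·D·N / h = π · 0.1016 · 0.465 / 0.00861 = 17.2383 s⁻¹
Adiabatic rise: ΔT = η γ̇² t_res / (ρ cp) = 3592·(17.2383)²·170.584 / (1227·2513) = 59.0504 K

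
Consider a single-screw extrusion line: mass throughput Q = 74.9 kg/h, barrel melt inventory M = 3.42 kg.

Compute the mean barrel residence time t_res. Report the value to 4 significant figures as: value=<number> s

value=164.4 s

Q_s = Q / 3600 = 74.9 / 3600 = 0.0208056 kg/s
t_res = M / Q_s = 3.42 / 0.0208056 = 164.379 s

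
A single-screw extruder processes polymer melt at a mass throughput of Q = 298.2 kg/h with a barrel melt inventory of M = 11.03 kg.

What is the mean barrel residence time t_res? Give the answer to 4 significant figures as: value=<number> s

Q_s = Q / 3600 = 298.2 / 3600 = 0.0828333 kg/s
t_res = M / Q_s = 11.03 / 0.0828333 = 133.159 s

value=133.2 s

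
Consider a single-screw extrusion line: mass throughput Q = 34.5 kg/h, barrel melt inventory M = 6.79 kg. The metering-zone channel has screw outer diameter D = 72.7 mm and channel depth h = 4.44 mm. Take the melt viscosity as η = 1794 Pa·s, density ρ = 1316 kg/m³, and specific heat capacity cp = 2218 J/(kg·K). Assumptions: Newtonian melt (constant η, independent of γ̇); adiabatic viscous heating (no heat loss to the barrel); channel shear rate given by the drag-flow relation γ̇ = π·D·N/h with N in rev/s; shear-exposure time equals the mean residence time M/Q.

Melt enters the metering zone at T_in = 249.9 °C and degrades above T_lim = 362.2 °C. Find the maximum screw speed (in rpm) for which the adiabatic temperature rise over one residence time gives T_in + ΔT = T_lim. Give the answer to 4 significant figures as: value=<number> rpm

Throughput in SI: Q_s = 34.5 kg/h ÷ 3600 s/h = 0.00958333 kg/s
Mean residence time: t_res = M/Q_s = 6.79 kg / 0.00958333 kg/s = 708.522 s
Convert to metres: D = 0.0727 m, h = 0.00444 m
Allowable rise: ΔT_a = T_lim − T_in = 362.2 − 249.9 = 112.3 K
γ̇_max² = ΔT_a·ρ·cp/(η·t_res) = 112.3·1316·2218/(1794·708.522) = 257.882 s⁻²
γ̇_max = sqrt(257.882) = 16.0587 s⁻¹
N_max = γ̇_max h / (πD) = 16.0587·0.00444/(π·0.0727) = 0.312183 rev/s → ×60 = 18.731 rpm

value=18.73 rpm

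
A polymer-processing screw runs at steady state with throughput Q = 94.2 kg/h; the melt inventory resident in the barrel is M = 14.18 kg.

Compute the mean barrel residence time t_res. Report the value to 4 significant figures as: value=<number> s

Throughput in SI: Q_s = 94.2 kg/h ÷ 3600 s/h = 0.0261667 kg/s
t_res = M / Q_s = 14.18 ÷ 0.0261667 = 541.911 s

value=541.9 s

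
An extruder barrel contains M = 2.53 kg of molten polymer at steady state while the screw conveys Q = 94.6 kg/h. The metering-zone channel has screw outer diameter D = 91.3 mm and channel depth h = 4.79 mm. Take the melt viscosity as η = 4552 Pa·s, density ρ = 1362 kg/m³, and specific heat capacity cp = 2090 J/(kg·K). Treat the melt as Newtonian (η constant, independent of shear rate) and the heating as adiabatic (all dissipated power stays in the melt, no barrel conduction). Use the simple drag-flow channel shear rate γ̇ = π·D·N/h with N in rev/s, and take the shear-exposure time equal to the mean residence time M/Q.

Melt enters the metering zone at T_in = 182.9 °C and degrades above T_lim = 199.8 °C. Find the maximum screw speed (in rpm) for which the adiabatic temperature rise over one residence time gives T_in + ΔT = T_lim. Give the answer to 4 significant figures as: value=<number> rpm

value=10.50 rpm

Q_s = Q / 3600 = 94.6 / 3600 = 0.0262778 kg/s
t_res = M / Q_s = 2.53 ÷ 0.0262778 = 96.2791 s
D = 91.3 mm = 0.0913 m;  h = 4.79 mm = 0.00479 m
Allowable rise: ΔT_a = T_lim − T_in = 199.8 − 182.9 = 16.9 K
γ̇_max² = ΔT_a·ρ·cp / (η·t_res) = [16.9 × 1362 × 2090] / [4552 × 96.2791] = 109.768 s⁻²
γ̇_max = sqrt(109.768) = 10.477 s⁻¹
N_max = γ̇_max·h / (π·D) = 10.477 · 0.00479 / (π · 0.0913) = 0.174966 rev/s = 10.4979 rpm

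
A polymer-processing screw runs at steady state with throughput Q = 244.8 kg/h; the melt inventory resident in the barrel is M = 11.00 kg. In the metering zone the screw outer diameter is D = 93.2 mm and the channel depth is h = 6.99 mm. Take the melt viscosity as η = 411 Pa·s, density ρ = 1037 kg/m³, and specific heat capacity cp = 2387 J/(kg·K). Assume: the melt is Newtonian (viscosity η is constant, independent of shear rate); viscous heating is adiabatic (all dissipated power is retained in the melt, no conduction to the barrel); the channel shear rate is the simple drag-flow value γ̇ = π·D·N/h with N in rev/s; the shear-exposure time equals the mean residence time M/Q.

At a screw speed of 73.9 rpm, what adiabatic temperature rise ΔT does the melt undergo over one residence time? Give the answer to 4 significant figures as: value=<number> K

Throughput in SI: Q_s = 244.8 kg/h ÷ 3600 s/h = 0.068 kg/s
t_res = M / Q_s = 11.00 / 0.068 = 161.765 s
Geometry in metres: D = 93.2 mm → 0.0932 m, h = 6.99 mm → 0.00699 m; screw speed N = 73.9 rpm = 1.23167 rev/s
γ̇ = π·D·N / h = π · 0.0932 · 1.23167 / 0.00699 = 51.5919 s⁻¹
Adiabatic rise: ΔT = η γ̇² t_res / (ρ cp) = 411·(51.5919)²·161.765 / (1037·2387) = 71.4921 K

value=71.49 K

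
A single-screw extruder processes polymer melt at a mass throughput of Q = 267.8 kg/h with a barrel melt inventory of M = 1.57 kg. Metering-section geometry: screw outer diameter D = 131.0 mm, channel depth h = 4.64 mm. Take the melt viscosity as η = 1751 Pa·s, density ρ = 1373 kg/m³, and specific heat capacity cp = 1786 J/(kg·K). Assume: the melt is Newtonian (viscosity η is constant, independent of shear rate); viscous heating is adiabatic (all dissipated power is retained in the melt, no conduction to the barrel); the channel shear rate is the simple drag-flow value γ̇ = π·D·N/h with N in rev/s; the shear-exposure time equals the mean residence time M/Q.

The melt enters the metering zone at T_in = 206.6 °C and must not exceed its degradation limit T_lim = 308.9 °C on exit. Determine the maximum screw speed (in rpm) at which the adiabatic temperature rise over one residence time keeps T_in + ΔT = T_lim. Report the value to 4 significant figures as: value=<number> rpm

value=55.73 rpm

Convert throughput: Q = 267.8 kg/h = 267.8/3600 = 0.0743889 kg/s
t_res = M / Q_s = 1.57 / 0.0743889 = 21.1053 s
Geometry in SI: D = 131.0 mm → 0.131 m, h = 4.64 mm → 0.00464 m
ΔT_a = T_lim − T_in = 308.9 − 206.6 = 102.3 K
γ̇_max² = ΔT_a·ρ·cp/(η·t_res) = 102.3·1373·1786/(1751·21.1053) = 6788.13 s⁻²
γ̇_max = √6788.13 = 82.3901 s⁻¹
N_max = γ̇_max h / (πD) = 82.3901·0.00464/(π·0.131) = 0.928906 rev/s → ×60 = 55.7344 rpm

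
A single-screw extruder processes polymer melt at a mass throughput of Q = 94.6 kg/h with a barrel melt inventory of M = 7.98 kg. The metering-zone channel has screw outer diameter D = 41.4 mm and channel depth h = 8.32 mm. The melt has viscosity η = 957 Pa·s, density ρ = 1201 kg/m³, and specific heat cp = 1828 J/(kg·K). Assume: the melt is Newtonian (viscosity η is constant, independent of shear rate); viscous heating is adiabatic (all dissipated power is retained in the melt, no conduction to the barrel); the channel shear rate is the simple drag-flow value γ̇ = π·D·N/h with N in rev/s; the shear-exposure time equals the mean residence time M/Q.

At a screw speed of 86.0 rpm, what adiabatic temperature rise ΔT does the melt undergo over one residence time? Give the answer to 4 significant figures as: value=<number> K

value=66.46 K

Convert throughput: Q = 94.6 kg/h = 94.6/3600 = 0.0262778 kg/s
t_res = M / Q_s = 7.98 ÷ 0.0262778 = 303.679 s
Geometry in metres: D = 41.4 mm → 0.0414 m, h = 8.32 mm → 0.00832 m; screw speed N = 86.0 rpm = 1.43333 rev/s
γ̇ = π·D·N / h = π · 0.0414 · 1.43333 / 0.00832 = 22.4065 s⁻¹
Adiabatic rise: ΔT = η γ̇² t_res / (ρ cp) = 957·(22.4065)²·303.679 / (1201·1828) = 66.4592 K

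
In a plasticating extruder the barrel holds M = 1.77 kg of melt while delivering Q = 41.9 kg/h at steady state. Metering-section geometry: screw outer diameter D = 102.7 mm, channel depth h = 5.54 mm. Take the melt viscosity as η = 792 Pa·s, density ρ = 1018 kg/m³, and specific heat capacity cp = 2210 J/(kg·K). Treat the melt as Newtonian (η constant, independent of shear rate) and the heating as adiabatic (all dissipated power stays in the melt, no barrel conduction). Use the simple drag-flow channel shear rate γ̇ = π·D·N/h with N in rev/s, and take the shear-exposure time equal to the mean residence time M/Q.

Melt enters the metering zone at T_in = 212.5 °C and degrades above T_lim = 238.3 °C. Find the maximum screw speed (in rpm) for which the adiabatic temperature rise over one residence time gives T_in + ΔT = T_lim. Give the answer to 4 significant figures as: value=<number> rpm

value=22.62 rpm

Q_s = Q / 3600 = 41.9 / 3600 = 0.0116389 kg/s
Mean residence time: t_res = M/Q_s = 1.77 kg / 0.0116389 kg/s = 152.076 s
D = 102.7 mm = 0.1027 m;  h = 5.54 mm = 0.00554 m
ΔT_a = T_lim − T_in = 238.3 °C − 212.5 °C = 25.8 K
Invert ΔT = ηγ̇²t_res/(ρcp) for γ̇: γ̇_max² = ΔT_a ρ cp / (η t_res) = 25.8·1018·2210 / (792·152.076) = 481.918 s⁻²
γ̇_max = sqrt(481.918) = 21.9526 s⁻¹
N_max = γ̇_max·h / (π·D) = 21.9526 · 0.00554 / (π · 0.1027) = 0.376943 rev/s = 22.6166 rpm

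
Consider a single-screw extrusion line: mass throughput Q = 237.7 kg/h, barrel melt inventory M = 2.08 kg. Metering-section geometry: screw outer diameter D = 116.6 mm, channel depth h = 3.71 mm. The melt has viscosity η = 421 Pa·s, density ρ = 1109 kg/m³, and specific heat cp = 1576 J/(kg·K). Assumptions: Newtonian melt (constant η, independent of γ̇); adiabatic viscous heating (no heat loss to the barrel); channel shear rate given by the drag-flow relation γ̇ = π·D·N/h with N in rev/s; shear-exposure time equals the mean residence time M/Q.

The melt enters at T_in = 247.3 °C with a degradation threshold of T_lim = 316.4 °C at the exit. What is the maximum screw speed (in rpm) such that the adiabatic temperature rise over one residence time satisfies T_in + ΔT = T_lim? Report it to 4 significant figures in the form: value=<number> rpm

Q_s = Q / 3600 = 237.7 / 3600 = 0.0660278 kg/s
t_res = M / Q_s = 2.08 ÷ 0.0660278 = 31.5019 s
Geometry in SI: D = 116.6 mm → 0.1166 m, h = 3.71 mm → 0.00371 m
ΔT_a = T_lim − T_in = 316.4 °C − 247.3 °C = 69.1 K
γ̇_max² = ΔT_a·ρ·cp / (η·t_res) = [69.1 × 1109 × 1576] / [421 × 31.5019] = 9106.41 s⁻²
Take the square root: γ̇_max = √(9106.41) = 95.4275 s⁻¹
N_max = γ̇_max·h / (π·D) = 95.4275 · 0.00371 / (π · 0.1166) = 0.966494 rev/s = 57.9896 rpm

value=57.99 rpm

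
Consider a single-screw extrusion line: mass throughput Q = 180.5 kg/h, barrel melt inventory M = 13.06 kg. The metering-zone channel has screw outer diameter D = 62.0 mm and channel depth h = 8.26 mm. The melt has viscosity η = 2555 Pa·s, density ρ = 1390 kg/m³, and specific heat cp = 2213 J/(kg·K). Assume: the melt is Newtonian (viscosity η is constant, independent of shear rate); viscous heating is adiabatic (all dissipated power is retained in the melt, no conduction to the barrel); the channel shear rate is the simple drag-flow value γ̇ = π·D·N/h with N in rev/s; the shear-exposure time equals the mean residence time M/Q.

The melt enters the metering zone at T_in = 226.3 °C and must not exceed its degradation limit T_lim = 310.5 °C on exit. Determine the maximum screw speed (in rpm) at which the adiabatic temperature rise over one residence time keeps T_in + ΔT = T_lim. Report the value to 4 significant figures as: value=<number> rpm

Q_s = Q / 3600 = 180.5 / 3600 = 0.0501389 kg/s
Mean residence time: t_res = M/Q_s = 13.06 kg / 0.0501389 kg/s = 260.476 s
Convert to metres: D = 0.062 m, h = 0.00826 m
ΔT_a = T_lim − T_in = 310.5 °C − 226.3 °C = 84.2 K
γ̇_max² = ΔT_a·ρ·cp / (η·t_res) = [84.2 × 1390 × 2213] / [2555 × 260.476] = 389.179 s⁻²
γ̇_max = sqrt(389.179) = 19.7276 s⁻¹
Solve γ̇ = πDN/h for N: N_max = γ̇_max·h/(π·D) = 19.7276 × 0.00826 / (π × 0.062) = 0.836591 rev/s = 50.1954 rpm

value=50.20 rpm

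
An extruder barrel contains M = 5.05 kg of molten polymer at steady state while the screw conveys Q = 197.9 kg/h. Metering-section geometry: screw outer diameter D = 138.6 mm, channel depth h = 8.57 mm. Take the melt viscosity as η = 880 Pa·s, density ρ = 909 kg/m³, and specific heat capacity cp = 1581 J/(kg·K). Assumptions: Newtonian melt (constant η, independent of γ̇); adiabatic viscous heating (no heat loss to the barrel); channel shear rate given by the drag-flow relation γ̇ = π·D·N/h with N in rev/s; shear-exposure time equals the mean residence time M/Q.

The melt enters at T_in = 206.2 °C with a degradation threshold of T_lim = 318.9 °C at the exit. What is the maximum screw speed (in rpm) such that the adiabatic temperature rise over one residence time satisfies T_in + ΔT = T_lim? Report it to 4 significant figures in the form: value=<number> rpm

Q_s = Q / 3600 = 197.9 / 3600 = 0.0549722 kg/s
t_res = M / Q_s = 5.05 ÷ 0.0549722 = 91.8646 s
Geometry in SI: D = 138.6 mm → 0.1386 m, h = 8.57 mm → 0.00857 m
ΔT_a = T_lim − T_in = 318.9 − 206.2 = 112.7 K
γ̇_max² = ΔT_a·ρ·cp / (η·t_res) = [112.7 × 909 × 1581] / [880 × 91.8646] = 2003.5 s⁻²
γ̇_max = √2003.5 = 44.7605 s⁻¹
Solve γ̇ = πDN/h for N: N_max = γ̇_max·h/(π·D) = 44.7605 × 0.00857 / (π × 0.1386) = 0.880972 rev/s = 52.8583 rpm

value=52.86 rpm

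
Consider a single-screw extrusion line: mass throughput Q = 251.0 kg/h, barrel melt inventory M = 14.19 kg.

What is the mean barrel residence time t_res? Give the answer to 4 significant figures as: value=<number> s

value=203.5 s

Q_s = Q / 3600 = 251.0 / 3600 = 0.0697222 kg/s
t_res = M / Q_s = 14.19 / 0.0697222 = 203.522 s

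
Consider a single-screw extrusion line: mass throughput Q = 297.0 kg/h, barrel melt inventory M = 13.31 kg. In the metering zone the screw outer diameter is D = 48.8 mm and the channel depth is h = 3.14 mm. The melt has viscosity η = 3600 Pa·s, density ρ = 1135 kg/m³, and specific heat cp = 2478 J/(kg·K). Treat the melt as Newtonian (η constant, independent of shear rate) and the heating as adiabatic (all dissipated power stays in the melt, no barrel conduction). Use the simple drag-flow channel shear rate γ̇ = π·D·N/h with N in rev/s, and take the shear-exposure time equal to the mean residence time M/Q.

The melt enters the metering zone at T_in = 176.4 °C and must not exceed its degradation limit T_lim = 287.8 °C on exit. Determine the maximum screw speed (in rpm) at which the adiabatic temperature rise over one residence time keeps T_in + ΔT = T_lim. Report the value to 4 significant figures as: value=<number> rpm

value=28.54 rpm

Convert throughput: Q = 297.0 kg/h = 297.0/3600 = 0.0825 kg/s
t_res = M / Q_s = 13.31 / 0.0825 = 161.333 s
Convert to metres: D = 0.0488 m, h = 0.00314 m
ΔT_a = T_lim − T_in = 287.8 − 176.4 = 111.4 K
γ̇_max² = ΔT_a·ρ·cp/(η·t_res) = 111.4·1135·2478/(3600·161.333) = 539.456 s⁻²
γ̇_max = √539.456 = 23.2262 s⁻¹
Solve γ̇ = πDN/h for N: N_max = γ̇_max·h/(π·D) = 23.2262 × 0.00314 / (π × 0.0488) = 0.475705 rev/s = 28.5423 rpm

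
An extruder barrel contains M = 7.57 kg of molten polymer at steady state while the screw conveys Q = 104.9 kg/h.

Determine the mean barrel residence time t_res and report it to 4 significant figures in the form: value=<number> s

Throughput in SI: Q_s = 104.9 kg/h ÷ 3600 s/h = 0.0291389 kg/s
Mean residence time: t_res = M/Q_s = 7.57 kg / 0.0291389 kg/s = 259.79 s

value=259.8 s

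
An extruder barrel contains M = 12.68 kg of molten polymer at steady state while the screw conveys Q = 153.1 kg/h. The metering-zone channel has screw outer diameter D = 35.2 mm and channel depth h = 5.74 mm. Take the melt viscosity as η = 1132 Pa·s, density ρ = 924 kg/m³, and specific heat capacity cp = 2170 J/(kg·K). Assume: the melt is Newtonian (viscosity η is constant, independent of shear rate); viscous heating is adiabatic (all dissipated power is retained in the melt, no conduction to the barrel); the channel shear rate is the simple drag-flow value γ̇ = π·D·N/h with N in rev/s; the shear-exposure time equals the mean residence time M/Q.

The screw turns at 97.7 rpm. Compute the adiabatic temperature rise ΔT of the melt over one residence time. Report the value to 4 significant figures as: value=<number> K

Q_s = Q / 3600 = 153.1 / 3600 = 0.0425278 kg/s
t_res = M / Q_s = 12.68 / 0.0425278 = 298.158 s
D = 35.2 mm = 0.0352 m;  h = 5.74 mm = 0.00574 m;  N = 97.7 rpm / 60 = 1.62833 rev/s
γ̇ = π·D·N / h = π · 0.0352 · 1.62833 / 0.00574 = 31.3707 s⁻¹
Adiabatic rise: ΔT = η γ̇² t_res / (ρ cp) = 1132·(31.3707)²·298.158 / (924·2170) = 165.657 K

value=165.7 K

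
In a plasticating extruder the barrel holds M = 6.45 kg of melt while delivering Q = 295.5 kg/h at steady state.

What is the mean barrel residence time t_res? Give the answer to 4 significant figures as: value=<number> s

value=78.58 s

Q_s = Q / 3600 = 295.5 / 3600 = 0.0820833 kg/s
t_res = M / Q_s = 6.45 ÷ 0.0820833 = 78.5787 s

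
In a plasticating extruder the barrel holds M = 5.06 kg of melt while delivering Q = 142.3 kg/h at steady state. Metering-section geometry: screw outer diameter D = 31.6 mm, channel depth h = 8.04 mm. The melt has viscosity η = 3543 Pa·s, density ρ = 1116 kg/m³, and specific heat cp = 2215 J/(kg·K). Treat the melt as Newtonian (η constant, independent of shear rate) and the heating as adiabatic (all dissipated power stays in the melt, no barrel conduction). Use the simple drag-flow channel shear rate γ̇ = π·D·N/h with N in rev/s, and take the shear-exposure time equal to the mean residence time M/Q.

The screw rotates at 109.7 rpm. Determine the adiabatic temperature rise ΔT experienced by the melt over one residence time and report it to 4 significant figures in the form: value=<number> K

Convert throughput: Q = 142.3 kg/h = 142.3/3600 = 0.0395278 kg/s
t_res = M / Q_s = 5.06 / 0.0395278 = 128.011 s
Convert to SI: D = 0.0316 m, h = 0.00804 m, N = 109.7/60 = 1.82833 rev/s
Shear rate: γ̇ = πDN/h = π·0.0316·1.82833/0.00804 = 22.5754 s⁻¹
ΔT = η·γ̇²·t_res / (ρ·cp) = 3543 · (22.5754)² · 128.011 / (1116 · 2215) = 93.5091 K

value=93.51 K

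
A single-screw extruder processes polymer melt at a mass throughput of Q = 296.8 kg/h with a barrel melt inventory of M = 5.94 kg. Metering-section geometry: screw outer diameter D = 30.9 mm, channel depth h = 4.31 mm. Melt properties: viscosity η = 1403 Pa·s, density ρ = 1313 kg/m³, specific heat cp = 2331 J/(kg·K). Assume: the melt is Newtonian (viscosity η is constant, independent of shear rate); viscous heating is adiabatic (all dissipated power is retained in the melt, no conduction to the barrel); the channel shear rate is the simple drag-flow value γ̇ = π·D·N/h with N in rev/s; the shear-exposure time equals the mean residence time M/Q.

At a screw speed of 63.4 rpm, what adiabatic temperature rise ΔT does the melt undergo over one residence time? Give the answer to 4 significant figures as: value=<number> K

value=18.71 K

Throughput in SI: Q_s = 296.8 kg/h ÷ 3600 s/h = 0.0824444 kg/s
t_res = M / Q_s = 5.94 ÷ 0.0824444 = 72.0485 s
Geometry in metres: D = 30.9 mm → 0.0309 m, h = 4.31 mm → 0.00431 m; screw speed N = 63.4 rpm = 1.05667 rev/s
Shear rate: γ̇ = πDN/h = π·0.0309·1.05667/0.00431 = 23.7996 s⁻¹
ΔT = η·γ̇²·t_res / (ρ·cp) = 1403 · (23.7996)² · 72.0485 / (1313 · 2331) = 18.7074 K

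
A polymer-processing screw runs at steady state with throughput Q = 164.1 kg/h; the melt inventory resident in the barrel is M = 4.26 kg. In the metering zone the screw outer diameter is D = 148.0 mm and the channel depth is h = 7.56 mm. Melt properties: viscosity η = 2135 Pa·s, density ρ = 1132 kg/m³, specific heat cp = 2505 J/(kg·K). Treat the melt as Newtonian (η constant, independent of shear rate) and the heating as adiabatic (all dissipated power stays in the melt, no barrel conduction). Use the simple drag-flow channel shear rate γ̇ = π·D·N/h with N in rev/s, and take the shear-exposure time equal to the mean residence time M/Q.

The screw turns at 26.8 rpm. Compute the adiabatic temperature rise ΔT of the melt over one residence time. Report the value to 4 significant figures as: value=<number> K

Q_s = Q / 3600 = 164.1 / 3600 = 0.0455833 kg/s
t_res = M / Q_s = 4.26 / 0.0455833 = 93.4552 s
Convert to SI: D = 0.148 m, h = 0.00756 m, N = 26.8/60 = 0.446667 rev/s
Shear rate: γ̇ = πDN/h = π·0.148·0.446667/0.00756 = 27.4709 s⁻¹
Adiabatic rise: ΔT = η γ̇² t_res / (ρ cp) = 2135·(27.4709)²·93.4552 / (1132·2505) = 53.0999 K

value=53.10 K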